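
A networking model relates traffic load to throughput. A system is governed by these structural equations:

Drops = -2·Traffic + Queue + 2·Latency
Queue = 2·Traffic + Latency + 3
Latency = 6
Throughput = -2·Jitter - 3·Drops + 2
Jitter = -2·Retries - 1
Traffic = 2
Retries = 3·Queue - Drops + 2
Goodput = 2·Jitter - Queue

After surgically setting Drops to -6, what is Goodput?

do(Drops=-6) replaces the equation Drops = -2·Traffic + Queue + 2·Latency with the constant Drops = -6.
Queue = 2·Traffic + Latency + 3  [with Traffic=2, Latency=6]  = 13
Retries = 3·Queue - Drops + 2  [with Queue=13, Drops=-6]  = 47
Jitter = -2·Retries - 1  [with Retries=47]  = -95
Goodput = 2·Jitter - Queue  [with Jitter=-95, Queue=13]  = -203

-203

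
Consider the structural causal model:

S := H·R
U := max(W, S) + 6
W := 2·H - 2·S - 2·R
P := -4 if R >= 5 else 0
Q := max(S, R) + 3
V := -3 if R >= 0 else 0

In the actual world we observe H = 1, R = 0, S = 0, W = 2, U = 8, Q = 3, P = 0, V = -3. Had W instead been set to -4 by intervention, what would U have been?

Intervening sets W = -4 and removes its equation (W := 2·H - 2·S - 2·R).
S = H·R  [with H=1, R=0]  = 0
U = max(W, S) + 6  [with W=-4, S=0]  = 6

6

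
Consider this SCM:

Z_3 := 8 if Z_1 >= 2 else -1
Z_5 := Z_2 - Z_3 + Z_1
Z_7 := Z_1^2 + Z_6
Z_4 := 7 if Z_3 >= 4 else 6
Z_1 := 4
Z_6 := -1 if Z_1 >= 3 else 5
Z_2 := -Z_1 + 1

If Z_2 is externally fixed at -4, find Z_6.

Under do(Z_2=-4), the mechanism Z_2 := -Z_1 + 1 is discarded; Z_2 is fixed at -4.
No directed path runs from Z_2 to Z_6, so Z_6 keeps its natural value.
Z_6 = -1 if Z_1 >= 3 else 5  [with Z_1=4]  = -1

-1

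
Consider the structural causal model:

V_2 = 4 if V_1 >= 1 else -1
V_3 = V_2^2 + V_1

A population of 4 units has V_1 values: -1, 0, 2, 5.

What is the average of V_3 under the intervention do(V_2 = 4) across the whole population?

The intervention sets V_2=4 in all 4 units regardless of V_1. Recomputing V_3 per unit gives 15, 16, 18, 21; average 17.5.

17.5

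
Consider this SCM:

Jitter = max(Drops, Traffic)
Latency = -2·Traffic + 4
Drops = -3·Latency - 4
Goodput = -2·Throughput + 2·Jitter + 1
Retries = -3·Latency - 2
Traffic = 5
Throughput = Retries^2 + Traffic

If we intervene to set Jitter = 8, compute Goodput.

Under do(Jitter=8), the mechanism Jitter = max(Drops, Traffic) is discarded; Jitter is fixed at 8.
Latency = -2·Traffic + 4  [with Traffic=5]  = -6
Retries = -3·Latency - 2  [with Latency=-6]  = 16
Throughput = Retries^2 + Traffic  [with Retries=16, Traffic=5]  = 261
Goodput = -2·Throughput + 2·Jitter + 1  [with Throughput=261, Jitter=8]  = -505

-505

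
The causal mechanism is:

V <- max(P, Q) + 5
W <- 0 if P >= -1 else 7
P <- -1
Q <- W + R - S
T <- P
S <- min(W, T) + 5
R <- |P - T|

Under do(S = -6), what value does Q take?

The intervention breaks the incoming arrows to S: S <- min(W, T) + 5 no longer applies, and S = -6.
T = P  [with P=-1]  = -1
R = |P - T|  [with P=-1, T=-1]  = 0
W = 0 if P >= -1 else 7  [with P=-1]  = 0
Q = W + R - S  [with W=0, R=0, S=-6]  = 6

6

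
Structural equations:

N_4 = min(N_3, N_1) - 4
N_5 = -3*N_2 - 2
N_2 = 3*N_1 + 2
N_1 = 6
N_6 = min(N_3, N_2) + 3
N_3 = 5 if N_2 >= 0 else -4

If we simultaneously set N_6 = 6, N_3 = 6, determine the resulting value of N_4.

Under do(N_6 = 6, N_3 = 6), each intervened variable's structural equation is replaced by its fixed value.
N_4 = min(N_3, N_1) - 4  [with N_3=6, N_1=6]  = 2

2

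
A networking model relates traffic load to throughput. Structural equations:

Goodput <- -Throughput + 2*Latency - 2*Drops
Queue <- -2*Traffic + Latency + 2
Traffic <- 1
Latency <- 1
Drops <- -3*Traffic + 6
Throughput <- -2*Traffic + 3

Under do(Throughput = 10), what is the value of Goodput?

The intervention breaks the incoming arrows to Throughput: Throughput <- -2*Traffic + 3 no longer applies, and Throughput = 10.
Drops = -3*Traffic + 6  [with Traffic=1]  = 3
Goodput = -Throughput + 2*Latency - 2*Drops  [with Throughput=10, Latency=1, Drops=3]  = -14

-14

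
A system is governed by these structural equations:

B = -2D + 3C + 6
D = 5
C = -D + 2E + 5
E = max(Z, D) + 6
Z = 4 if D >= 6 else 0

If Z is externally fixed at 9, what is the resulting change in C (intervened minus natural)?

Under do(Z=9), the mechanism Z = 4 if D >= 6 else 0 is discarded; Z is fixed at 9.
E = max(Z, D) + 6  [with Z=9, D=5]  = 15
C = -D + 2E + 5  [with D=5, E=15]  = 30
Without intervention: Z = 4 if D >= 6 else 0  [with D=5]  = 0; E = max(Z, D) + 6  [with Z=0, D=5]  = 11; C = -D + 2E + 5  [with D=5, E=11]  = 22.
Change = 30 − 22 = 8.

8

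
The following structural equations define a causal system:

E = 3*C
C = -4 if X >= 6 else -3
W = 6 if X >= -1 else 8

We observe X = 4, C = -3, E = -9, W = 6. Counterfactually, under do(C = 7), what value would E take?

21

The intervention breaks the incoming arrows to C: C = -4 if X >= 6 else -3 no longer applies, and C = 7.
E = 3*C  [with C=7]  = 21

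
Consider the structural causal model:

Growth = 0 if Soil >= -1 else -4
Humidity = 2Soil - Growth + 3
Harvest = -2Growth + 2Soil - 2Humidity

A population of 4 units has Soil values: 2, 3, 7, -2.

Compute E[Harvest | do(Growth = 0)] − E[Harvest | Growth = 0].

3

do(Growth=0) breaks Growth's dependence on Soil. With Growth=0 fixed, Harvest across the units is -10, -12, -20, -2, mean -11.
Observing Growth=0 restricts to units where Growth's equation naturally yields 0: Soil ∈ {2, 3, 7}. In that subpopulation Harvest = -10, -12, -20, mean -14.
Difference = -11 − (-14) = 3.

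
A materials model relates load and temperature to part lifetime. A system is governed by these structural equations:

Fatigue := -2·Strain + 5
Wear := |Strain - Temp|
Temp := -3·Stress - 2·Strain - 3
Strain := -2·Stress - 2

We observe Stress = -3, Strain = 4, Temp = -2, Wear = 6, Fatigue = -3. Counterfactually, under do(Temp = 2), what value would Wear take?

The intervention breaks the incoming arrows to Temp: Temp := -3·Stress - 2·Strain - 3 no longer applies, and Temp = 2.
Strain = -2·Stress - 2  [with Stress=-3]  = 4
Wear = |Strain - Temp|  [with Strain=4, Temp=2]  = 2

2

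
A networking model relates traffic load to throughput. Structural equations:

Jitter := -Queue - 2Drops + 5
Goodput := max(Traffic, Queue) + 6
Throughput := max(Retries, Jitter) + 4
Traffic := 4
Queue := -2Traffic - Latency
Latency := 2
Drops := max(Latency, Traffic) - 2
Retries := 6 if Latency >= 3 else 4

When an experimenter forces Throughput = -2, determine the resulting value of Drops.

2

Under do(Throughput=-2), the mechanism Throughput := max(Retries, Jitter) + 4 is discarded; Throughput is fixed at -2.
Since Drops is not a descendant of the intervened variable, it is unaffected.
Drops = max(Latency, Traffic) - 2  [with Latency=2, Traffic=4]  = 2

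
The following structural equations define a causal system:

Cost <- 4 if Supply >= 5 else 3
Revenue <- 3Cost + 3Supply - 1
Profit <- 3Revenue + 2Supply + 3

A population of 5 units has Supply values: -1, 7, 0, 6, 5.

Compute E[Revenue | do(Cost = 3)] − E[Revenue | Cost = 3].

do(Cost=3) breaks Cost's dependence on Supply. With Cost=3 fixed, Revenue across the units is 5, 29, 8, 26, 23, mean 18.2.
Observing Cost=3 restricts to units where Cost's equation naturally yields 3: Supply ∈ {-1, 0}. In that subpopulation Revenue = 5, 8, mean 6.5.
Difference = 18.2 − 6.5 = 11.7.

11.7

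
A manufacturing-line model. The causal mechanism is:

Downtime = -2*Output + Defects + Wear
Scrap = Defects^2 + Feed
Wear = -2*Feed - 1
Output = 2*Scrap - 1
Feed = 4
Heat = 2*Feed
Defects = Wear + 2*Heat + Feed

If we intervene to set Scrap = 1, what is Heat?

Under do(Scrap=1), the mechanism Scrap = Defects^2 + Feed is discarded; Scrap is fixed at 1.
No directed path runs from Scrap to Heat, so Heat keeps its natural value.
Heat = 2*Feed  [with Feed=4]  = 8

8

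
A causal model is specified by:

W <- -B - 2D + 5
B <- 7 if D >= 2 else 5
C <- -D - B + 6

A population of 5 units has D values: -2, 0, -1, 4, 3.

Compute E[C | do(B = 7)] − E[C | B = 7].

Every unit gets B=7 under the intervention. C values become 1, -1, 0, -5, -4; E[C|do(B=7)] = -1.8.
Observing B=7 restricts to units where B's equation naturally yields 7: D ∈ {4, 3}. In that subpopulation C = -5, -4, mean -4.5.
Difference = -1.8 − (-4.5) = 2.7.

2.7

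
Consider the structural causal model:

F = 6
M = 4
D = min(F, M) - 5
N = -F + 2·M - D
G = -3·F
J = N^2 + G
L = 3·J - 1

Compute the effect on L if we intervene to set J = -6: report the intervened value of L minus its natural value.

9

Intervening sets J = -6 and removes its equation (J = N^2 + G).
L = 3·J - 1  [with J=-6]  = -19
Without intervention: D = min(F, M) - 5  [with F=6, M=4]  = -1; N = -F + 2·M - D  [with F=6, M=4, D=-1]  = 3; G = -3·F  [with F=6]  = -18; J = N^2 + G  [with N=3, G=-18]  = -9; L = 3·J - 1  [with J=-9]  = -28.
Change = -19 − (-28) = 9.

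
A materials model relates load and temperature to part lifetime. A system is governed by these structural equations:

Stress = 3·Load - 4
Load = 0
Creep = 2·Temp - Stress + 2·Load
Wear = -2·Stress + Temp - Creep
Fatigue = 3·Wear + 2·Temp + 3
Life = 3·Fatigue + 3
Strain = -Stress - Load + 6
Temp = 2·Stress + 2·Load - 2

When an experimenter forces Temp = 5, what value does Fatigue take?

The intervention breaks the incoming arrows to Temp: Temp = 2·Stress + 2·Load - 2 no longer applies, and Temp = 5.
Stress = 3·Load - 4  [with Load=0]  = -4
Creep = 2·Temp - Stress + 2·Load  [with Temp=5, Stress=-4, Load=0]  = 14
Wear = -2·Stress + Temp - Creep  [with Stress=-4, Temp=5, Creep=14]  = -1
Fatigue = 3·Wear + 2·Temp + 3  [with Wear=-1, Temp=5]  = 10

10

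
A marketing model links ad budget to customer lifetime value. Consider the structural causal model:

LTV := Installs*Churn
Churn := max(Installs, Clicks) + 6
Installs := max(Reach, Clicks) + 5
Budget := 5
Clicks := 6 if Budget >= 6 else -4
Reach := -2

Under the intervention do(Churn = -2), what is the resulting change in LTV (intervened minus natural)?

The intervention breaks the incoming arrows to Churn: Churn := max(Installs, Clicks) + 6 no longer applies, and Churn = -2.
Clicks = 6 if Budget >= 6 else -4  [with Budget=5]  = -4
Installs = max(Reach, Clicks) + 5  [with Reach=-2, Clicks=-4]  = 3
LTV = Installs*Churn  [with Installs=3, Churn=-2]  = -6
Without intervention: Clicks = 6 if Budget >= 6 else -4  [with Budget=5]  = -4; Installs = max(Reach, Clicks) + 5  [with Reach=-2, Clicks=-4]  = 3; Churn = max(Installs, Clicks) + 6  [with Installs=3, Clicks=-4]  = 9; LTV = Installs*Churn  [with Installs=3, Churn=9]  = 27.
Change = -6 − 27 = -33.

-33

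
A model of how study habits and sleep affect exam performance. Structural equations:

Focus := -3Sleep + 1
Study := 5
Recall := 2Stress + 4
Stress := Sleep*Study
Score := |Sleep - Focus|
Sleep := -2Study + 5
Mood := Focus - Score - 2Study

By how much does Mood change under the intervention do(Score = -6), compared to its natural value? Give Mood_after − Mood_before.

The intervention breaks the incoming arrows to Score: Score := |Sleep - Focus| no longer applies, and Score = -6.
Sleep = -2Study + 5  [with Study=5]  = -5
Focus = -3Sleep + 1  [with Sleep=-5]  = 16
Mood = Focus - Score - 2Study  [with Focus=16, Score=-6, Study=5]  = 12
Without intervention: Sleep = -2Study + 5  [with Study=5]  = -5; Focus = -3Sleep + 1  [with Sleep=-5]  = 16; Score = |Sleep - Focus|  [with Sleep=-5, Focus=16]  = 21; Mood = Focus - Score - 2Study  [with Focus=16, Score=21, Study=5]  = -15.
Change = 12 − (-15) = 27.

27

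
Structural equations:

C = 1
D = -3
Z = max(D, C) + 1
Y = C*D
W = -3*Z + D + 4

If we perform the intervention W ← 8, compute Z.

2

do(W=8) replaces the equation W = -3*Z + D + 4 with the constant W = 8.
Z is not downstream of the intervention, so its value is determined by the original equations.
Z = max(D, C) + 1  [with D=-3, C=1]  = 2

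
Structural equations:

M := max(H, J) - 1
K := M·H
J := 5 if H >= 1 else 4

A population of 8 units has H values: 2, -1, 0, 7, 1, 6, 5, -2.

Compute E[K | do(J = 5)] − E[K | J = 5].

do(J=5) breaks J's dependence on H. With J=5 fixed, K across the units is 8, -4, 0, 42, 4, 30, 20, -8, mean 11.5.
Observing J=5 restricts to units where J's equation naturally yields 5: H ∈ {2, 7, 1, 6, 5}. In that subpopulation K = 8, 42, 4, 30, 20, mean 20.8.
Difference = 11.5 − 20.8 = -9.3.

-9.3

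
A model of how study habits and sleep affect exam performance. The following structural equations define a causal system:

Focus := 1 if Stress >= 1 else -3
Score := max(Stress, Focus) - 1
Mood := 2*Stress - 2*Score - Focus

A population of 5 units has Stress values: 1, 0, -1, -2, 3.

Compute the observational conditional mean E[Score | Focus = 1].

E[Score|Focus=1] averages over only the 2 units with Focus=1 (Stress = 1, 3): Score = 0, 2, mean 1.

1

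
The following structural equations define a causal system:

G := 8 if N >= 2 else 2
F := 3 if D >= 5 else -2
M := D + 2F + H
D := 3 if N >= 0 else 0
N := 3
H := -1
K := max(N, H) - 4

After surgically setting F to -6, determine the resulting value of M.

-10

The intervention breaks the incoming arrows to F: F := 3 if D >= 5 else -2 no longer applies, and F = -6.
D = 3 if N >= 0 else 0  [with N=3]  = 3
M = D + 2F + H  [with D=3, F=-6, H=-1]  = -10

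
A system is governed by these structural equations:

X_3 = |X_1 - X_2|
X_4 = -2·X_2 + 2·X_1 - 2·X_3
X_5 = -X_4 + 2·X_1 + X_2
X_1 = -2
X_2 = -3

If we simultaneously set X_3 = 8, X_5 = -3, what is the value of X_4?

The joint intervention fixes X_3 = 8, X_5 = -3, removing each variable's own equation.
X_4 = -2·X_2 + 2·X_1 - 2·X_3  [with X_2=-3, X_1=-2, X_3=8]  = -14

-14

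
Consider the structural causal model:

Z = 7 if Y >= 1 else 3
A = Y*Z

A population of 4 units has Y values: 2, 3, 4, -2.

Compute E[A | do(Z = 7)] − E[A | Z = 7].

Under do(Z=7), Z's equation is replaced by Z=7 for every unit. Per-unit A: 14, 21, 28, -14. Mean = 12.25.
Observing Z=7 restricts to units where Z's equation naturally yields 7: Y ∈ {2, 3, 4}. In that subpopulation A = 14, 21, 28, mean 21.
Difference = 12.25 − 21 = -8.75.

-8.75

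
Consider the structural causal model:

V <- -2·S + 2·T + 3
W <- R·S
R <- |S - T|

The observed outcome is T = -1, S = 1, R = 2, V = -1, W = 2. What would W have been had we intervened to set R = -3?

do(R=-3) replaces the equation R <- |S - T| with the constant R = -3.
W = R·S  [with R=-3, S=1]  = -3

-3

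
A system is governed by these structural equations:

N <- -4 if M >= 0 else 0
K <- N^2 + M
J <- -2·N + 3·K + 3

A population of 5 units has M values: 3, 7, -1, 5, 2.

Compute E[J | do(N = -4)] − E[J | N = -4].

do(N=-4) breaks N's dependence on M. With N=-4 fixed, J across the units is 68, 80, 56, 74, 65, mean 68.6.
E[J|N=-4] averages over only the 4 units with N=-4 (M = 3, 7, 5, 2): J = 68, 80, 74, 65, mean 71.75.
Difference = 68.6 − 71.75 = -3.15.

-3.15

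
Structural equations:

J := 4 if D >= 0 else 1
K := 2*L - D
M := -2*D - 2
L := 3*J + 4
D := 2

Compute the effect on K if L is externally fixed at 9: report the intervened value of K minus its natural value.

Intervening sets L = 9 and removes its equation (L := 3*J + 4).
K = 2*L - D  [with L=9, D=2]  = 16
Without intervention: J = 4 if D >= 0 else 1  [with D=2]  = 4; L = 3*J + 4  [with J=4]  = 16; K = 2*L - D  [with L=16, D=2]  = 30.
Change = 16 − 30 = -14.

-14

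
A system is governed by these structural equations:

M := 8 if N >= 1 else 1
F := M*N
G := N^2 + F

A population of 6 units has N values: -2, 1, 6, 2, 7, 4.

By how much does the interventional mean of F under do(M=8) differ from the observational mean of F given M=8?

-8

Every unit gets M=8 under the intervention. F values become -16, 8, 48, 16, 56, 32; E[F|do(M=8)] = 24.
Observing M=8 restricts to units where M's equation naturally yields 8: N ∈ {1, 6, 2, 7, 4}. In that subpopulation F = 8, 48, 16, 56, 32, mean 32.
Difference = 24 − 32 = -8.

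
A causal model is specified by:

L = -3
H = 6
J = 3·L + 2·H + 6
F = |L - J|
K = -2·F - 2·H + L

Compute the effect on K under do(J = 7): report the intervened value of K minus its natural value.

4

do(J=7) replaces the equation J = 3·L + 2·H + 6 with the constant J = 7.
F = |L - J|  [with L=-3, J=7]  = 10
K = -2·F - 2·H + L  [with F=10, H=6, L=-3]  = -35
Without intervention: J = 3·L + 2·H + 6  [with L=-3, H=6]  = 9; F = |L - J|  [with L=-3, J=9]  = 12; K = -2·F - 2·H + L  [with F=12, H=6, L=-3]  = -39.
Change = -35 − (-39) = 4.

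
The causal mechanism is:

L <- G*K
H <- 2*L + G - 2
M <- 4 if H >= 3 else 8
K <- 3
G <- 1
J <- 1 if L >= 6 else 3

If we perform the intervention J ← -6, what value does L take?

do(J=-6) replaces the equation J <- 1 if L >= 6 else 3 with the constant J = -6.
L is not downstream of the intervention, so its value is determined by the original equations.
L = G*K  [with G=1, K=3]  = 3

3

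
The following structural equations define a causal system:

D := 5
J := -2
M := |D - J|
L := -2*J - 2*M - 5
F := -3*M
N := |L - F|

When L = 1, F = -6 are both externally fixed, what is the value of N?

The joint intervention fixes L = 1, F = -6, removing each variable's own equation.
N = |L - F|  [with L=1, F=-6]  = 7

7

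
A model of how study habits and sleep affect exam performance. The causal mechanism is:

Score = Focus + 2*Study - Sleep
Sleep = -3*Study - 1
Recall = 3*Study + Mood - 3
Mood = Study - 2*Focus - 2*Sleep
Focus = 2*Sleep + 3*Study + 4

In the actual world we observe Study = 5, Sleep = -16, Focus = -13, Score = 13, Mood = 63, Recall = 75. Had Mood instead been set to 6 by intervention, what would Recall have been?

18

The intervention breaks the incoming arrows to Mood: Mood = Study - 2*Focus - 2*Sleep no longer applies, and Mood = 6.
Recall = 3*Study + Mood - 3  [with Study=5, Mood=6]  = 18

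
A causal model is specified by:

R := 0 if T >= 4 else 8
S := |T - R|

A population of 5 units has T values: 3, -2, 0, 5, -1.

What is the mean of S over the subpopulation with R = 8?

Observing R=8 restricts to units where R's equation naturally yields 8: T ∈ {3, -2, 0, -1}. In that subpopulation S = 5, 10, 8, 9, mean 8.

8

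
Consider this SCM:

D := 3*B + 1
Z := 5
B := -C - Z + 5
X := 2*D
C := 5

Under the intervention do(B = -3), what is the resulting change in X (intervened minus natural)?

12

do(B=-3) replaces the equation B := -C - Z + 5 with the constant B = -3.
D = 3*B + 1  [with B=-3]  = -8
X = 2*D  [with D=-8]  = -16
Without intervention: B = -C - Z + 5  [with C=5, Z=5]  = -5; D = 3*B + 1  [with B=-5]  = -14; X = 2*D  [with D=-14]  = -28.
Change = -16 − (-28) = 12.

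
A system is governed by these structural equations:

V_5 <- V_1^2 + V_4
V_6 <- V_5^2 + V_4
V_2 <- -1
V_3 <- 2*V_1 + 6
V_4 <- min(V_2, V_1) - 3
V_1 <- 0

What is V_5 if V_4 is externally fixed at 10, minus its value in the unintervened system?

Intervening sets V_4 = 10 and removes its equation (V_4 <- min(V_2, V_1) - 3).
V_5 = V_1^2 + V_4  [with V_1=0, V_4=10]  = 10
Without intervention: V_4 = min(V_2, V_1) - 3  [with V_2=-1, V_1=0]  = -4; V_5 = V_1^2 + V_4  [with V_1=0, V_4=-4]  = -4.
Change = 10 − (-4) = 14.

14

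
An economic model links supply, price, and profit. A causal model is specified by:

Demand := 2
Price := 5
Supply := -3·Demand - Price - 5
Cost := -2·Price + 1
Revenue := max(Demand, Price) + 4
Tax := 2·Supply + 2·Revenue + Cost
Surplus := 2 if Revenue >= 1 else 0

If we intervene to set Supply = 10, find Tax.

29

The intervention breaks the incoming arrows to Supply: Supply := -3·Demand - Price - 5 no longer applies, and Supply = 10.
Cost = -2·Price + 1  [with Price=5]  = -9
Revenue = max(Demand, Price) + 4  [with Demand=2, Price=5]  = 9
Tax = 2·Supply + 2·Revenue + Cost  [with Supply=10, Revenue=9, Cost=-9]  = 29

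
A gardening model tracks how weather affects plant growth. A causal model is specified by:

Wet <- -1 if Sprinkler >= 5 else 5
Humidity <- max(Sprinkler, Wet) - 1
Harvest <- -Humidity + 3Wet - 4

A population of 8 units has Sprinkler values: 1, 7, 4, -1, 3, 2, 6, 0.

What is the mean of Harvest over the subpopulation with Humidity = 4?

7

E[Harvest|Humidity=4] averages over only the 6 units with Humidity=4 (Sprinkler = 1, 4, -1, 3, 2, 0): Harvest = 7, 7, 7, 7, 7, 7, mean 7.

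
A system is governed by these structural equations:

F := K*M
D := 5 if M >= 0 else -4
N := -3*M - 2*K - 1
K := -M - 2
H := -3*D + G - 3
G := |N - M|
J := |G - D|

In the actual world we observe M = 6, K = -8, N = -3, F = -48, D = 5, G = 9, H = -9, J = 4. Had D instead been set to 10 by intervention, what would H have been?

Under do(D=10), the mechanism D := 5 if M >= 0 else -4 is discarded; D is fixed at 10.
K = -M - 2  [with M=6]  = -8
N = -3*M - 2*K - 1  [with M=6, K=-8]  = -3
G = |N - M|  [with N=-3, M=6]  = 9
H = -3*D + G - 3  [with D=10, G=9]  = -24

-24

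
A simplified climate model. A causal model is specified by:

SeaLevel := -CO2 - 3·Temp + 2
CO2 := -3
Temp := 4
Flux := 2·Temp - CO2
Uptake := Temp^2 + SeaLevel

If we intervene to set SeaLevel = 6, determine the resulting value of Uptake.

do(SeaLevel=6) replaces the equation SeaLevel := -CO2 - 3·Temp + 2 with the constant SeaLevel = 6.
Uptake = Temp^2 + SeaLevel  [with Temp=4, SeaLevel=6]  = 22

22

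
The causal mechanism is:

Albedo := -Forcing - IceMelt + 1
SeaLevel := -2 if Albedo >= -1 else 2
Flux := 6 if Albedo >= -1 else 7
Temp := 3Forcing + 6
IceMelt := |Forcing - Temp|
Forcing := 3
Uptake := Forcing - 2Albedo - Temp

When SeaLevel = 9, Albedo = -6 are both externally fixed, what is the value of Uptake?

0

Setting SeaLevel = 9, Albedo = -6 by intervention discards those variables' equations.
Temp = 3Forcing + 6  [with Forcing=3]  = 15
Uptake = Forcing - 2Albedo - Temp  [with Forcing=3, Albedo=-6, Temp=15]  = 0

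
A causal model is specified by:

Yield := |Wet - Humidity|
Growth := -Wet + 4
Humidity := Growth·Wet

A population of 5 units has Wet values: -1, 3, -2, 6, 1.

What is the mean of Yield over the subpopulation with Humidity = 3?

Observing Humidity=3 restricts to units where Humidity's equation naturally yields 3: Wet ∈ {3, 1}. In that subpopulation Yield = 0, 2, mean 1.

1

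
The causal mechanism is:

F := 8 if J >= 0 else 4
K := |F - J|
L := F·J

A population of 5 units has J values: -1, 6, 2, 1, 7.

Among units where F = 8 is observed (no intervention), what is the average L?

32

Observing F=8 restricts to units where F's equation naturally yields 8: J ∈ {6, 2, 1, 7}. In that subpopulation L = 48, 16, 8, 56, mean 32.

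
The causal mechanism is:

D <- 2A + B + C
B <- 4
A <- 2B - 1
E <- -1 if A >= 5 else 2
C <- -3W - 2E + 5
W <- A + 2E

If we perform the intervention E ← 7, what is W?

21

The intervention breaks the incoming arrows to E: E <- -1 if A >= 5 else 2 no longer applies, and E = 7.
A = 2B - 1  [with B=4]  = 7
W = A + 2E  [with A=7, E=7]  = 21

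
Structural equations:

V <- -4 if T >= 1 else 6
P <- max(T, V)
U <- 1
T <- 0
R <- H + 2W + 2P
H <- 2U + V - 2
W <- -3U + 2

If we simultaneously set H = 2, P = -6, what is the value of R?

-12

Setting H = 2, P = -6 by intervention discards those variables' equations.
W = -3U + 2  [with U=1]  = -1
R = H + 2W + 2P  [with H=2, W=-1, P=-6]  = -12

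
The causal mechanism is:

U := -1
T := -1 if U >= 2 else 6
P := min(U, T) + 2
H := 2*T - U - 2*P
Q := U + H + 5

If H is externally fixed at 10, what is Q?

14

Intervening sets H = 10 and removes its equation (H := 2*T - U - 2*P).
Q = U + H + 5  [with U=-1, H=10]  = 14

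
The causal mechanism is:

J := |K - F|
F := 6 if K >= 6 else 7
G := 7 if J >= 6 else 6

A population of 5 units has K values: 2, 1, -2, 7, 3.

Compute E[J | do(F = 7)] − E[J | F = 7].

-1.2

Under do(F=7), F's equation is replaced by F=7 for every unit. Per-unit J: 5, 6, 9, 0, 4. Mean = 4.8.
Observing F=7 restricts to units where F's equation naturally yields 7: K ∈ {2, 1, -2, 3}. In that subpopulation J = 5, 6, 9, 4, mean 6.
Difference = 4.8 − 6 = -1.2.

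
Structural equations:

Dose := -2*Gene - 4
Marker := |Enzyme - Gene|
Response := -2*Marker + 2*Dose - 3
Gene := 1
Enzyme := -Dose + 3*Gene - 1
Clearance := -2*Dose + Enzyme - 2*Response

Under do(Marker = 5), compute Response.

Intervening sets Marker = 5 and removes its equation (Marker := |Enzyme - Gene|).
Dose = -2*Gene - 4  [with Gene=1]  = -6
Response = -2*Marker + 2*Dose - 3  [with Marker=5, Dose=-6]  = -25

-25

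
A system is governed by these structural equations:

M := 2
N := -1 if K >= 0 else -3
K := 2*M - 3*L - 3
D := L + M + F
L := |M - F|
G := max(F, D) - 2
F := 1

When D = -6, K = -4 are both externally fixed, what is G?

-1

Under do(D = -6, K = -4), each intervened variable's structural equation is replaced by its fixed value.
G = max(F, D) - 2  [with F=1, D=-6]  = -1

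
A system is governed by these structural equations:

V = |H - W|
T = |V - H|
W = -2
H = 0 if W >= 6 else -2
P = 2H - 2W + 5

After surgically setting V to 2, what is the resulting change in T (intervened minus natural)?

The intervention breaks the incoming arrows to V: V = |H - W| no longer applies, and V = 2.
H = 0 if W >= 6 else -2  [with W=-2]  = -2
T = |V - H|  [with V=2, H=-2]  = 4
Without intervention: H = 0 if W >= 6 else -2  [with W=-2]  = -2; V = |H - W|  [with H=-2, W=-2]  = 0; T = |V - H|  [with V=0, H=-2]  = 2.
Change = 4 − 2 = 2.

2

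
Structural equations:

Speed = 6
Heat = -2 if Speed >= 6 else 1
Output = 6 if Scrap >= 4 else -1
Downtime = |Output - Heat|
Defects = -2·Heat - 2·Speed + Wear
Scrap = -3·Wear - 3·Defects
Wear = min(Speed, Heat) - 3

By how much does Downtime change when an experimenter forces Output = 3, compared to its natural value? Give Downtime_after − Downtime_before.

Intervening sets Output = 3 and removes its equation (Output = 6 if Scrap >= 4 else -1).
Heat = -2 if Speed >= 6 else 1  [with Speed=6]  = -2
Downtime = |Output - Heat|  [with Output=3, Heat=-2]  = 5
Without intervention: Heat = -2 if Speed >= 6 else 1  [with Speed=6]  = -2; Wear = min(Speed, Heat) - 3  [with Speed=6, Heat=-2]  = -5; Defects = -2·Heat - 2·Speed + Wear  [with Heat=-2, Speed=6, Wear=-5]  = -13; Scrap = -3·Wear - 3·Defects  [with Wear=-5, Defects=-13]  = 54; Output = 6 if Scrap >= 4 else -1  [with Scrap=54]  = 6; Downtime = |Output - Heat|  [with Output=6, Heat=-2]  = 8.
Change = 5 − 8 = -3.

-3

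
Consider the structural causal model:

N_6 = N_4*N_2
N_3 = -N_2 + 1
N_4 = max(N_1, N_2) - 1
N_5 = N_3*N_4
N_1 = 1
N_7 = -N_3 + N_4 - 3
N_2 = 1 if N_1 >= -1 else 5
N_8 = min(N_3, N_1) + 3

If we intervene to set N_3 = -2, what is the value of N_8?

1

The intervention breaks the incoming arrows to N_3: N_3 = -N_2 + 1 no longer applies, and N_3 = -2.
N_8 = min(N_3, N_1) + 3  [with N_3=-2, N_1=1]  = 1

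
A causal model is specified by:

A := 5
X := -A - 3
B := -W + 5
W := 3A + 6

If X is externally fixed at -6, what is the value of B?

-16

Under do(X=-6), the mechanism X := -A - 3 is discarded; X is fixed at -6.
Since B is not a descendant of the intervened variable, it is unaffected.
W = 3A + 6  [with A=5]  = 21
B = -W + 5  [with W=21]  = -16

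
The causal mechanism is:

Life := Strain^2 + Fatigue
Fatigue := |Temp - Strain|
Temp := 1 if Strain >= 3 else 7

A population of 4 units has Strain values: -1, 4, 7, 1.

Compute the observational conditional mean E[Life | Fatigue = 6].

Observing Fatigue=6 restricts to units where Fatigue's equation naturally yields 6: Strain ∈ {7, 1}. In that subpopulation Life = 55, 7, mean 31.

31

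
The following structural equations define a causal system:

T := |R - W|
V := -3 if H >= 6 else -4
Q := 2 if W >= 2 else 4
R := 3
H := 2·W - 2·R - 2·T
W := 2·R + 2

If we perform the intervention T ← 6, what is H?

-2

Intervening sets T = 6 and removes its equation (T := |R - W|).
W = 2·R + 2  [with R=3]  = 8
H = 2·W - 2·R - 2·T  [with W=8, R=3, T=6]  = -2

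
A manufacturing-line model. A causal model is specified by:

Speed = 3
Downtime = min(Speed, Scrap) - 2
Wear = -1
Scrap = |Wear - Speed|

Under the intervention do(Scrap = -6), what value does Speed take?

3

Under do(Scrap=-6), the mechanism Scrap = |Wear - Speed| is discarded; Scrap is fixed at -6.
Speed is not downstream of the intervention, so its value is determined by the original equations.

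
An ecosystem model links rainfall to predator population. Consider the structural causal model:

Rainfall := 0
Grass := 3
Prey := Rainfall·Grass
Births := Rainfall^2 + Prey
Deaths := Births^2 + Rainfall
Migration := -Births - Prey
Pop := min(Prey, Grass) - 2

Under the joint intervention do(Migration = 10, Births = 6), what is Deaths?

36

Setting Migration = 10, Births = 6 by intervention discards those variables' equations.
Deaths = Births^2 + Rainfall  [with Births=6, Rainfall=0]  = 36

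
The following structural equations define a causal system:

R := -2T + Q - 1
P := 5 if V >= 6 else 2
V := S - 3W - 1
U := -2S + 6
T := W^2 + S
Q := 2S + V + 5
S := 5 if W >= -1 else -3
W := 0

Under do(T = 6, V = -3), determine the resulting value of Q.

Under do(T = 6, V = -3), each intervened variable's structural equation is replaced by its fixed value.
S = 5 if W >= -1 else -3  [with W=0]  = 5
Q = 2S + V + 5  [with S=5, V=-3]  = 12

12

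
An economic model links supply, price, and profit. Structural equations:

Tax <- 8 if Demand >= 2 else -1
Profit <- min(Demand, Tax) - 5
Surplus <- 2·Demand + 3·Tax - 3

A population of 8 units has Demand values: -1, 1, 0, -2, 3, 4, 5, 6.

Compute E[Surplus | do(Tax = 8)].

25

Every unit gets Tax=8 under the intervention. Surplus values become 19, 23, 21, 17, 27, 29, 31, 33; E[Surplus|do(Tax=8)] = 25.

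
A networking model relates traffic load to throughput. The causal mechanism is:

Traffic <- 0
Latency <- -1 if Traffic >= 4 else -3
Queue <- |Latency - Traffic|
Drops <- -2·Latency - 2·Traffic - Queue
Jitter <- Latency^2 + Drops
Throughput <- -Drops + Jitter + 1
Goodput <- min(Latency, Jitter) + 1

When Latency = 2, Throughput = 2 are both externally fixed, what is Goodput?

Setting Latency = 2, Throughput = 2 by intervention discards those variables' equations.
Queue = |Latency - Traffic|  [with Latency=2, Traffic=0]  = 2
Drops = -2·Latency - 2·Traffic - Queue  [with Latency=2, Traffic=0, Queue=2]  = -6
Jitter = Latency^2 + Drops  [with Latency=2, Drops=-6]  = -2
Goodput = min(Latency, Jitter) + 1  [with Latency=2, Jitter=-2]  = -1

-1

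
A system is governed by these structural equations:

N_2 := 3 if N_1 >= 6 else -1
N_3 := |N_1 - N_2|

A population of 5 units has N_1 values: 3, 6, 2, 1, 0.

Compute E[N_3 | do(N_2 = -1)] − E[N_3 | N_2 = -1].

0.9

The intervention sets N_2=-1 in all 5 units regardless of N_1. Recomputing N_3 per unit gives 4, 7, 3, 2, 1; average 3.4.
Conditioning on N_2=-1 selects the 4 unit(s) with N_1 ∈ {3, 2, 1, 0}. Their N_3 values: 4, 3, 2, 1. Mean = 2.5.
Difference = 3.4 − 2.5 = 0.9.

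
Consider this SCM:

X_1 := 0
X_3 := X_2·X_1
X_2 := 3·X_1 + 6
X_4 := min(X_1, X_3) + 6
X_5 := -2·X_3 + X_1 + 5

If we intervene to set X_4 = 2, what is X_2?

The intervention breaks the incoming arrows to X_4: X_4 := min(X_1, X_3) + 6 no longer applies, and X_4 = 2.
Since X_2 is not a descendant of the intervened variable, it is unaffected.
X_2 = 3·X_1 + 6  [with X_1=0]  = 6

6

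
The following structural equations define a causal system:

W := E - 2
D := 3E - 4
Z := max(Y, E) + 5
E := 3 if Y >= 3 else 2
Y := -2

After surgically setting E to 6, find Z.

11

The intervention breaks the incoming arrows to E: E := 3 if Y >= 3 else 2 no longer applies, and E = 6.
Z = max(Y, E) + 5  [with Y=-2, E=6]  = 11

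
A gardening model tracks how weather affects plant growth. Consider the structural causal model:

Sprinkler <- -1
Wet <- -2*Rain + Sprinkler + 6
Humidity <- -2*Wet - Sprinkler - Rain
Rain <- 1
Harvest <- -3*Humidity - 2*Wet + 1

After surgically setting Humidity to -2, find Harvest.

Intervening sets Humidity = -2 and removes its equation (Humidity <- -2*Wet - Sprinkler - Rain).
Wet = -2*Rain + Sprinkler + 6  [with Rain=1, Sprinkler=-1]  = 3
Harvest = -3*Humidity - 2*Wet + 1  [with Humidity=-2, Wet=3]  = 1

1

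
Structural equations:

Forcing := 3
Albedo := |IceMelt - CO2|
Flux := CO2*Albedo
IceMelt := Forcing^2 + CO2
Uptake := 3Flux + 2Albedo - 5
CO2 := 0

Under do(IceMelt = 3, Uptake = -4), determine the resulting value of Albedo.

3

Setting IceMelt = 3, Uptake = -4 by intervention discards those variables' equations.
Albedo = |IceMelt - CO2|  [with IceMelt=3, CO2=0]  = 3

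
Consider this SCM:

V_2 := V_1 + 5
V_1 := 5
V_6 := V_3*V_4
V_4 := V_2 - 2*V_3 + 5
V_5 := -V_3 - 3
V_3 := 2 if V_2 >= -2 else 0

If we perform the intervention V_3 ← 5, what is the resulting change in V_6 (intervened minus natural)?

The intervention breaks the incoming arrows to V_3: V_3 := 2 if V_2 >= -2 else 0 no longer applies, and V_3 = 5.
V_2 = V_1 + 5  [with V_1=5]  = 10
V_4 = V_2 - 2*V_3 + 5  [with V_2=10, V_3=5]  = 5
V_6 = V_3*V_4  [with V_3=5, V_4=5]  = 25
Without intervention: V_2 = V_1 + 5  [with V_1=5]  = 10; V_3 = 2 if V_2 >= -2 else 0  [with V_2=10]  = 2; V_4 = V_2 - 2*V_3 + 5  [with V_2=10, V_3=2]  = 11; V_6 = V_3*V_4  [with V_3=2, V_4=11]  = 22.
Change = 25 − 22 = 3.

3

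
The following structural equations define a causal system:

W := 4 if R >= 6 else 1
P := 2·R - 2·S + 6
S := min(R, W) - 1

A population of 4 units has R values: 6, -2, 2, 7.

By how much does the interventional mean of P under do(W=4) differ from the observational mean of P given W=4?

-2.5

do(W=4) breaks W's dependence on R. With W=4 fixed, P across the units is 12, 8, 8, 14, mean 10.5.
Observing W=4 restricts to units where W's equation naturally yields 4: R ∈ {6, 7}. In that subpopulation P = 12, 14, mean 13.
Difference = 10.5 − 13 = -2.5.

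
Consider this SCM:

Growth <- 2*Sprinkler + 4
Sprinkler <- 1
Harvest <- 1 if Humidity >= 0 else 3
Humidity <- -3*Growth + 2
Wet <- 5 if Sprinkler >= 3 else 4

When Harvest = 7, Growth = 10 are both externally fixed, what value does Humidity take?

Under do(Harvest = 7, Growth = 10), each intervened variable's structural equation is replaced by its fixed value.
Humidity = -3*Growth + 2  [with Growth=10]  = -28

-28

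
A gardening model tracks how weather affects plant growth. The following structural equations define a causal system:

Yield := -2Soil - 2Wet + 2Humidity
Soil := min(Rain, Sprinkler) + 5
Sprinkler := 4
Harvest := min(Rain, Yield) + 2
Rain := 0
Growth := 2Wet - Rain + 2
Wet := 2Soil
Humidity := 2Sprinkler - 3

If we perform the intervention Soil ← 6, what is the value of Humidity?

The intervention breaks the incoming arrows to Soil: Soil := min(Rain, Sprinkler) + 5 no longer applies, and Soil = 6.
No directed path runs from Soil to Humidity, so Humidity keeps its natural value.
Humidity = 2Sprinkler - 3  [with Sprinkler=4]  = 5

5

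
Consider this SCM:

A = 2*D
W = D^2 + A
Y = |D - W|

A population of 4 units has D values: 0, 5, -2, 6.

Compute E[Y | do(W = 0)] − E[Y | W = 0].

do(W=0) breaks W's dependence on D. With W=0 fixed, Y across the units is 0, 5, 2, 6, mean 3.25.
Observing W=0 restricts to units where W's equation naturally yields 0: D ∈ {0, -2}. In that subpopulation Y = 0, 2, mean 1.
Difference = 3.25 − 1 = 2.25.

2.25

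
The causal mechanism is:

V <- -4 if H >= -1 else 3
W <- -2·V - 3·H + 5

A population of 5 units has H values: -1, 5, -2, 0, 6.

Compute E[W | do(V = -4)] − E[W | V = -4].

2.7

Under do(V=-4), V's equation is replaced by V=-4 for every unit. Per-unit W: 16, -2, 19, 13, -5. Mean = 8.2.
Observing V=-4 restricts to units where V's equation naturally yields -4: H ∈ {-1, 5, 0, 6}. In that subpopulation W = 16, -2, 13, -5, mean 5.5.
Difference = 8.2 − 5.5 = 2.7.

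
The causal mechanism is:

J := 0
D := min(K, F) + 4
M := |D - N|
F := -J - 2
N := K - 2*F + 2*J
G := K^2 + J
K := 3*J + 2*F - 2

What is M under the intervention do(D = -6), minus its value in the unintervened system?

4

Under do(D=-6), the mechanism D := min(K, F) + 4 is discarded; D is fixed at -6.
F = -J - 2  [with J=0]  = -2
K = 3*J + 2*F - 2  [with J=0, F=-2]  = -6
N = K - 2*F + 2*J  [with K=-6, F=-2, J=0]  = -2
M = |D - N|  [with D=-6, N=-2]  = 4
Without intervention: F = -J - 2  [with J=0]  = -2; K = 3*J + 2*F - 2  [with J=0, F=-2]  = -6; N = K - 2*F + 2*J  [with K=-6, F=-2, J=0]  = -2; D = min(K, F) + 4  [with K=-6, F=-2]  = -2; M = |D - N|  [with D=-2, N=-2]  = 0.
Change = 4 − 0 = 4.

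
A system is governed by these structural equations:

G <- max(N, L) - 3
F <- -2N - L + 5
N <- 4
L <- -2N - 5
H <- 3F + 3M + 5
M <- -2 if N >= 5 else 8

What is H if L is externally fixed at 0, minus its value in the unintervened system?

do(L=0) replaces the equation L <- -2N - 5 with the constant L = 0.
F = -2N - L + 5  [with N=4, L=0]  = -3
M = -2 if N >= 5 else 8  [with N=4]  = 8
H = 3F + 3M + 5  [with F=-3, M=8]  = 20
Without intervention: L = -2N - 5  [with N=4]  = -13; F = -2N - L + 5  [with N=4, L=-13]  = 10; M = -2 if N >= 5 else 8  [with N=4]  = 8; H = 3F + 3M + 5  [with F=10, M=8]  = 59.
Change = 20 − 59 = -39.

-39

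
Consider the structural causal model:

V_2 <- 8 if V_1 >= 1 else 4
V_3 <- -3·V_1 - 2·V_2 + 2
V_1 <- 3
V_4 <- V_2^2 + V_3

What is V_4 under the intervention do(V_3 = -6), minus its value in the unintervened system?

17

The intervention breaks the incoming arrows to V_3: V_3 <- -3·V_1 - 2·V_2 + 2 no longer applies, and V_3 = -6.
V_2 = 8 if V_1 >= 1 else 4  [with V_1=3]  = 8
V_4 = V_2^2 + V_3  [with V_2=8, V_3=-6]  = 58
Without intervention: V_2 = 8 if V_1 >= 1 else 4  [with V_1=3]  = 8; V_3 = -3·V_1 - 2·V_2 + 2  [with V_1=3, V_2=8]  = -23; V_4 = V_2^2 + V_3  [with V_2=8, V_3=-23]  = 41.
Change = 58 − 41 = 17.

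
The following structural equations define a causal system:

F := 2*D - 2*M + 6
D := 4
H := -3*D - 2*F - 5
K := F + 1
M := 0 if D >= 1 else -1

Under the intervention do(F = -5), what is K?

do(F=-5) replaces the equation F := 2*D - 2*M + 6 with the constant F = -5.
K = F + 1  [with F=-5]  = -4

-4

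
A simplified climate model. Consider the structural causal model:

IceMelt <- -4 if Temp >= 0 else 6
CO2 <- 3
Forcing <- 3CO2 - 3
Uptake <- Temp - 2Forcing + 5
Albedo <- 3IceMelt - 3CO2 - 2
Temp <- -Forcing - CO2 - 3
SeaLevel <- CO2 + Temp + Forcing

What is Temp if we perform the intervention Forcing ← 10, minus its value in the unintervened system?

-4

The intervention breaks the incoming arrows to Forcing: Forcing <- 3CO2 - 3 no longer applies, and Forcing = 10.
Temp = -Forcing - CO2 - 3  [with Forcing=10, CO2=3]  = -16
Without intervention: Forcing = 3CO2 - 3  [with CO2=3]  = 6; Temp = -Forcing - CO2 - 3  [with Forcing=6, CO2=3]  = -12.
Change = -16 − (-12) = -4.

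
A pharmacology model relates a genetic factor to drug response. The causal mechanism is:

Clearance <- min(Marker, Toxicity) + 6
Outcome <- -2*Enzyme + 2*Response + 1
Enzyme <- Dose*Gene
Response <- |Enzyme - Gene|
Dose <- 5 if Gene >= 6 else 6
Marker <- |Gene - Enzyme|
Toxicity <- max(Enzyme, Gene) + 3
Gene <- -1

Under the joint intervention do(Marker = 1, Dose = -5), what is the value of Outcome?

The joint intervention fixes Marker = 1, Dose = -5, removing each variable's own equation.
Enzyme = Dose*Gene  [with Dose=-5, Gene=-1]  = 5
Response = |Enzyme - Gene|  [with Enzyme=5, Gene=-1]  = 6
Outcome = -2*Enzyme + 2*Response + 1  [with Enzyme=5, Response=6]  = 3

3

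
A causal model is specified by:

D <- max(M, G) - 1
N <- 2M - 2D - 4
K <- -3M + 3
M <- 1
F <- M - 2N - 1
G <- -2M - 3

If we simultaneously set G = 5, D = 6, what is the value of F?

28

Under do(G = 5, D = 6), each intervened variable's structural equation is replaced by its fixed value.
N = 2M - 2D - 4  [with M=1, D=6]  = -14
F = M - 2N - 1  [with M=1, N=-14]  = 28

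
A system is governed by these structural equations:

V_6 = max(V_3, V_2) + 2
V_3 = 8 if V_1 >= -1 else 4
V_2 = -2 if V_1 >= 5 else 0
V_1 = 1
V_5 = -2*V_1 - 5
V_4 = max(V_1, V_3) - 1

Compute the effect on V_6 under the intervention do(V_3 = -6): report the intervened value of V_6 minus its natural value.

-8

The intervention breaks the incoming arrows to V_3: V_3 = 8 if V_1 >= -1 else 4 no longer applies, and V_3 = -6.
V_2 = -2 if V_1 >= 5 else 0  [with V_1=1]  = 0
V_6 = max(V_3, V_2) + 2  [with V_3=-6, V_2=0]  = 2
Without intervention: V_2 = -2 if V_1 >= 5 else 0  [with V_1=1]  = 0; V_3 = 8 if V_1 >= -1 else 4  [with V_1=1]  = 8; V_6 = max(V_3, V_2) + 2  [with V_3=8, V_2=0]  = 10.
Change = 2 − 10 = -8.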